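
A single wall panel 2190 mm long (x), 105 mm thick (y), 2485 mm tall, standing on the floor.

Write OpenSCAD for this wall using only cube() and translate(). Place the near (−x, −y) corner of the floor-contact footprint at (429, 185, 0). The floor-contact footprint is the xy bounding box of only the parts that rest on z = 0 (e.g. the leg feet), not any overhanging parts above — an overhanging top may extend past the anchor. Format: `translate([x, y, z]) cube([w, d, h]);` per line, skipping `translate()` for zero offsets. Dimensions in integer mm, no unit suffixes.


translate([429, 185, 0]) cube([2190, 105, 2485]);


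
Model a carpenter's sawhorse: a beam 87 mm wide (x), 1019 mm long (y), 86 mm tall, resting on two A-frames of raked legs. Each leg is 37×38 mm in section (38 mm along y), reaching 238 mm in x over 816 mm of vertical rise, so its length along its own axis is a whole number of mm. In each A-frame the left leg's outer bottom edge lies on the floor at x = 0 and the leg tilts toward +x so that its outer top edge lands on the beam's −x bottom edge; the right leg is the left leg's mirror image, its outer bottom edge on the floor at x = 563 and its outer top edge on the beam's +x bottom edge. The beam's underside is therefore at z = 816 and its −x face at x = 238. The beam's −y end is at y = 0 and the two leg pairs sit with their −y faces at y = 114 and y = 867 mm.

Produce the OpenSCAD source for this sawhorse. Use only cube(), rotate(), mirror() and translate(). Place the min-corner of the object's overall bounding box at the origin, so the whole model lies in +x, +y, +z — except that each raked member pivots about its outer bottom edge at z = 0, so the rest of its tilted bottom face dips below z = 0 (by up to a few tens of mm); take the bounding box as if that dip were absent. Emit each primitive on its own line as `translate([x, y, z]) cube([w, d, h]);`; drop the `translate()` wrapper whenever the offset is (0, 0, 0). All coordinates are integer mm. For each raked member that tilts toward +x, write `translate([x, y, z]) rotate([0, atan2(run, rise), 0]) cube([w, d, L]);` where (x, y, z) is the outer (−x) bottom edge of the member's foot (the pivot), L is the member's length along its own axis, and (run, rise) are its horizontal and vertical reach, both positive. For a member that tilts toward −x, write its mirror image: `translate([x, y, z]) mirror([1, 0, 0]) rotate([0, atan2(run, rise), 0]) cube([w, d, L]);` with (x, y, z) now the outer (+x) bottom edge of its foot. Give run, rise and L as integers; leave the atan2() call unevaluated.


translate([238, 0, 816]) cube([87, 1019, 86]);
translate([0, 114, 0]) rotate([0, atan2(238, 816), 0]) cube([37, 38, 850]);
translate([563, 114, 0]) mirror([1, 0, 0]) rotate([0, atan2(238, 816), 0]) cube([37, 38, 850]);
translate([0, 867, 0]) rotate([0, atan2(238, 816), 0]) cube([37, 38, 850]);
translate([563, 867, 0]) mirror([1, 0, 0]) rotate([0, atan2(238, 816), 0]) cube([37, 38, 850]);


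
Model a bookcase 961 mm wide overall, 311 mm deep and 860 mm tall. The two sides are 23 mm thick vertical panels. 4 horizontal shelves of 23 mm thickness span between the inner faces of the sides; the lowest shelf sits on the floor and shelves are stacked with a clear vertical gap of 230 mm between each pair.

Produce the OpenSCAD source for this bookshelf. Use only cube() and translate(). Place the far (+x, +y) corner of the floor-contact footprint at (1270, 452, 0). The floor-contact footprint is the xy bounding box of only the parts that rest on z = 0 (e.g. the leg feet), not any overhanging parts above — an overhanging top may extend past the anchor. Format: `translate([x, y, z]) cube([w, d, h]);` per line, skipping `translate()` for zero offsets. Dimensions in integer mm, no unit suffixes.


translate([309, 141, 0]) cube([23, 311, 860]);
translate([1247, 141, 0]) cube([23, 311, 860]);
translate([332, 141, 0]) cube([915, 311, 23]);
translate([332, 141, 253]) cube([915, 311, 23]);
translate([332, 141, 506]) cube([915, 311, 23]);
translate([332, 141, 759]) cube([915, 311, 23]);


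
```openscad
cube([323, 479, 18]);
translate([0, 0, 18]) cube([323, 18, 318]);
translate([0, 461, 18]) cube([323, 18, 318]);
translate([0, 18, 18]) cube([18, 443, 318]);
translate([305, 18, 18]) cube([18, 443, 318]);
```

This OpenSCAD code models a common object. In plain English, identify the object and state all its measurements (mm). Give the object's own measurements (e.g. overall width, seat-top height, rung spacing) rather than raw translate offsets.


An open-topped rectangular box: outside dimensions 323×479×336 mm, with a uniform wall and base thickness of 18 mm. The base is a full 323×479 slab on the floor; four walls sit on top of the base. The front and back walls (the −y and +y sides) span the full width; the two side walls fit between them.


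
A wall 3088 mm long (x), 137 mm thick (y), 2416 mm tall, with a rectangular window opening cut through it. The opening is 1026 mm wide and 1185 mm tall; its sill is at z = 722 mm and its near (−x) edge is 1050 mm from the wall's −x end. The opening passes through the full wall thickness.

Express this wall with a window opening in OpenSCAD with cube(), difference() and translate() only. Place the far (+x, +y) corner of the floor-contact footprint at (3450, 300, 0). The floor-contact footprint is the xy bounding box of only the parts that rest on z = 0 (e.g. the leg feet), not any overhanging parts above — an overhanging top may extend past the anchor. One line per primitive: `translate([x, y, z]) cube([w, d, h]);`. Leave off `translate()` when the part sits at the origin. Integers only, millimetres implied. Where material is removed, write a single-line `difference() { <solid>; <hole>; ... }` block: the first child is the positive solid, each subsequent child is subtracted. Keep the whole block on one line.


difference() { translate([362, 163, 0]) cube([3088, 137, 2416]); translate([1412, 163, 722]) cube([1026, 137, 1185]); }


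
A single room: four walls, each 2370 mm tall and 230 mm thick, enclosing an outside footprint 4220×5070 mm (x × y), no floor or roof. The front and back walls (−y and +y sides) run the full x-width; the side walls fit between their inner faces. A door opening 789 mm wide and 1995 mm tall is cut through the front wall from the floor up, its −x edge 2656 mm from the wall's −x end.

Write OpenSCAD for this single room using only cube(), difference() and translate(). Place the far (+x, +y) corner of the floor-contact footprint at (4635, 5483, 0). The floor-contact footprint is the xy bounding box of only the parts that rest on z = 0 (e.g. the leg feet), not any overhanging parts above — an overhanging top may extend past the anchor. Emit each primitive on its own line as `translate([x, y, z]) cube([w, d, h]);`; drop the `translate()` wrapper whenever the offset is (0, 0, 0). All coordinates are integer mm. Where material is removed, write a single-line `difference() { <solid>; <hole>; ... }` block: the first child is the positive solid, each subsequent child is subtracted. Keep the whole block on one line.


difference() { translate([415, 413, 0]) cube([4220, 230, 2370]); translate([3071, 413, 0]) cube([789, 230, 1995]); }
translate([415, 5253, 0]) cube([4220, 230, 2370]);
translate([415, 643, 0]) cube([230, 4610, 2370]);
translate([4405, 643, 0]) cube([230, 4610, 2370]);


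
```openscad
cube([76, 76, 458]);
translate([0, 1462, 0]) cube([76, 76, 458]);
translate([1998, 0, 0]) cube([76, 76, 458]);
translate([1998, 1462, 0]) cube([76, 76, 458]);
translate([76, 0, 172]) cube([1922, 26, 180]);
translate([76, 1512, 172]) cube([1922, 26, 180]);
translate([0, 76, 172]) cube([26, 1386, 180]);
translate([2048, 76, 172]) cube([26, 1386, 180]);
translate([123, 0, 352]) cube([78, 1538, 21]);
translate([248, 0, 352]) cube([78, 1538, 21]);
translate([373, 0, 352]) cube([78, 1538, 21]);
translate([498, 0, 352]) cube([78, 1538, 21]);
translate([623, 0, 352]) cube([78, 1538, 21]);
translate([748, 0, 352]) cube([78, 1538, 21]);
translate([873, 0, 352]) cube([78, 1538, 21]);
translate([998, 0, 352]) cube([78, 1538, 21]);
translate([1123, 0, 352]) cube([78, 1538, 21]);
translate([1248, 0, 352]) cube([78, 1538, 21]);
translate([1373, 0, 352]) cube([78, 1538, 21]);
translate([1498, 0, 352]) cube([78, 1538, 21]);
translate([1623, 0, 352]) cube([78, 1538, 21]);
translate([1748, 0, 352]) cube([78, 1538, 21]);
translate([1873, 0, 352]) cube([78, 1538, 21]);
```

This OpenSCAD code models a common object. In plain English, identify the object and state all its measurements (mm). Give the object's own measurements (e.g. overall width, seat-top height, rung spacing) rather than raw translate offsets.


A bed frame 2074 mm long (x) by 1538 mm wide (y). Four 76×76 mm corner posts, 458 mm tall, at the corners of the footprint. Four rails of 26 mm thickness and 180 mm height run between adjacent posts with their undersides at z = 172 mm, their outer faces flush with the outside of the frame (the two x-running rails run between the posts' inner faces; the two y-running rails run between the posts' inner faces). 15 slats, each 78 mm wide (x) and 21 mm thick, lie across the top of the two x-running rails, running the full 1538 mm width of the frame in y; along x they sit between the end posts with a 47 mm gap after the −x posts and between neighbouring slats and before the +x posts.


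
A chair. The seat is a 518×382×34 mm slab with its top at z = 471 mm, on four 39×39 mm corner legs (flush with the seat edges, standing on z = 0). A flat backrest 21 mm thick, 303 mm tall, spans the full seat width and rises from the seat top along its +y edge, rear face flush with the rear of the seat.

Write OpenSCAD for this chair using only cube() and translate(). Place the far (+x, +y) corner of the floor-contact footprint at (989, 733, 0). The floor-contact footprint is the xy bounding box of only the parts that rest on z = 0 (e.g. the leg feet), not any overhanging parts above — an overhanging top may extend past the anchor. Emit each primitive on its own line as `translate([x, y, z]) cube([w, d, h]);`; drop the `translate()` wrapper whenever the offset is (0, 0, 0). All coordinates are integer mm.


translate([471, 351, 437]) cube([518, 382, 34]);
translate([471, 351, 0]) cube([39, 39, 437]);
translate([950, 351, 0]) cube([39, 39, 437]);
translate([471, 694, 0]) cube([39, 39, 437]);
translate([950, 694, 0]) cube([39, 39, 437]);
translate([471, 712, 471]) cube([518, 21, 303]);


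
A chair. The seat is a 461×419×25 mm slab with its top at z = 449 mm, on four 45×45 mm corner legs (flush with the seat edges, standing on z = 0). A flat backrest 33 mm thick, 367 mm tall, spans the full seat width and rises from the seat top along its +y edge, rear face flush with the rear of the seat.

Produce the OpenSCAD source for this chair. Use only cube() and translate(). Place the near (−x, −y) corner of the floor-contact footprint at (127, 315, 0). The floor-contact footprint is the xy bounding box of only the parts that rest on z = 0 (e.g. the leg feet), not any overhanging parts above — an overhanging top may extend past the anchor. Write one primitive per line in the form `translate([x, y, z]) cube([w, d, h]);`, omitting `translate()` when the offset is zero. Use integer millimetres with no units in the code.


translate([127, 315, 424]) cube([461, 419, 25]);
translate([127, 315, 0]) cube([45, 45, 424]);
translate([543, 315, 0]) cube([45, 45, 424]);
translate([127, 689, 0]) cube([45, 45, 424]);
translate([543, 689, 0]) cube([45, 45, 424]);
translate([127, 701, 449]) cube([461, 33, 367]);


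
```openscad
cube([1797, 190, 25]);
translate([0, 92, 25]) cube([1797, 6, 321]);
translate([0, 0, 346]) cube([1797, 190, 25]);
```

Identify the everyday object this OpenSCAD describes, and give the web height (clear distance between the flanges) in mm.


An I-beam. The web height is 321 mm.

Two wide flanges with a thin centred web — an I-beam. Overall 371 mm minus two 25 mm flanges gives a web of 371 − 2·25 = 321 mm.


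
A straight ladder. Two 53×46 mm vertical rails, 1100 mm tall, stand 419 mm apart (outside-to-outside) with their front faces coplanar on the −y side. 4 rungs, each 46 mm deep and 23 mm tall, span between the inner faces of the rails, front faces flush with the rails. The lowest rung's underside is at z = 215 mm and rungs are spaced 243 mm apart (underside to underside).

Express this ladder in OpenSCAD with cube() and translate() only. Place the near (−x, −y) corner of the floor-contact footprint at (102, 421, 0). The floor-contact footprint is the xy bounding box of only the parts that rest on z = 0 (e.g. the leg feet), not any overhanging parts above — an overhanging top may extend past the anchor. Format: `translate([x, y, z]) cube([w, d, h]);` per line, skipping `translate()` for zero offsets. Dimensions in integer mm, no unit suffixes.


translate([102, 421, 0]) cube([53, 46, 1100]);
translate([468, 421, 0]) cube([53, 46, 1100]);
translate([155, 421, 215]) cube([313, 46, 23]);
translate([155, 421, 458]) cube([313, 46, 23]);
translate([155, 421, 701]) cube([313, 46, 23]);
translate([155, 421, 944]) cube([313, 46, 23]);


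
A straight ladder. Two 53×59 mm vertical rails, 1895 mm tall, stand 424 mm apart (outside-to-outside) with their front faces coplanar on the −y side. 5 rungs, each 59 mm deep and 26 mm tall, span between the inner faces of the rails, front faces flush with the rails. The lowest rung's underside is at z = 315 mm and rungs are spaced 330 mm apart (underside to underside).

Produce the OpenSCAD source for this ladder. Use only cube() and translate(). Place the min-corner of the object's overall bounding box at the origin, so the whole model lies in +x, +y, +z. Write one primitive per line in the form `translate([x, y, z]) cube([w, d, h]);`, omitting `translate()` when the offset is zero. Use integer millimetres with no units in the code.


cube([53, 59, 1895]);
translate([371, 0, 0]) cube([53, 59, 1895]);
translate([53, 0, 315]) cube([318, 59, 26]);
translate([53, 0, 645]) cube([318, 59, 26]);
translate([53, 0, 975]) cube([318, 59, 26]);
translate([53, 0, 1305]) cube([318, 59, 26]);
translate([53, 0, 1635]) cube([318, 59, 26]);


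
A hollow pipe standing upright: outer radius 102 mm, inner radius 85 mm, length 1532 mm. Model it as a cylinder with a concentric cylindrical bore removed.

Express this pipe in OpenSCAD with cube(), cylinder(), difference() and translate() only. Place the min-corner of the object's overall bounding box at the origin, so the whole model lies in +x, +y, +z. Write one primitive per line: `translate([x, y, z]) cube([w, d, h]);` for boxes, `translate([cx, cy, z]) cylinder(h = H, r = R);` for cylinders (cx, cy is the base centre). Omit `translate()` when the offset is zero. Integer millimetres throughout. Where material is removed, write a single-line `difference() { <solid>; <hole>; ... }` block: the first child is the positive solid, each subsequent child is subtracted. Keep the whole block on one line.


difference() { translate([102, 102, 0]) cylinder(h = 1532, r = 102); translate([102, 102, 0]) cylinder(h = 1532, r = 85); }


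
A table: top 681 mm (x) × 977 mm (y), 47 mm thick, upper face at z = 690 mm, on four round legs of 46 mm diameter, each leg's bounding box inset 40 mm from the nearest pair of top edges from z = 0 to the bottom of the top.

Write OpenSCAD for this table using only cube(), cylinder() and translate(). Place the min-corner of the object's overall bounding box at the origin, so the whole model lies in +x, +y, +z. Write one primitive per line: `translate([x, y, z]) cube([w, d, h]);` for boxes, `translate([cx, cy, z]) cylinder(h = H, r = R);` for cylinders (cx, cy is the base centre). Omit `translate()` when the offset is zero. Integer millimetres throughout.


translate([0, 0, 643]) cube([681, 977, 47]);
translate([63, 63, 0]) cylinder(h = 643, r = 23);
translate([618, 63, 0]) cylinder(h = 643, r = 23);
translate([63, 914, 0]) cylinder(h = 643, r = 23);
translate([618, 914, 0]) cylinder(h = 643, r = 23);


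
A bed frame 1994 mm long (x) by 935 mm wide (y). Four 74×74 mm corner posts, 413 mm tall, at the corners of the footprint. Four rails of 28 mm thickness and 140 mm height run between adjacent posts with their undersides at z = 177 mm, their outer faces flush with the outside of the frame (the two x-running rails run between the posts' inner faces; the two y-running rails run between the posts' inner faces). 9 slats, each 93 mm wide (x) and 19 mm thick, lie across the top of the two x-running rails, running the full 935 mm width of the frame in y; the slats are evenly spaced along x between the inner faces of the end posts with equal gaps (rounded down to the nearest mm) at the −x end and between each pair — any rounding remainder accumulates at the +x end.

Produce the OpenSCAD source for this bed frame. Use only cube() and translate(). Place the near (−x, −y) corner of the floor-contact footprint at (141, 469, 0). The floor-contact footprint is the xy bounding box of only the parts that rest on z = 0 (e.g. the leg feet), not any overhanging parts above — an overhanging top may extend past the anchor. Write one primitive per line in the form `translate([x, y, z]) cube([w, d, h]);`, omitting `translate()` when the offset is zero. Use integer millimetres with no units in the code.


translate([141, 469, 0]) cube([74, 74, 413]);
translate([141, 1330, 0]) cube([74, 74, 413]);
translate([2061, 469, 0]) cube([74, 74, 413]);
translate([2061, 1330, 0]) cube([74, 74, 413]);
translate([215, 469, 177]) cube([1846, 28, 140]);
translate([215, 1376, 177]) cube([1846, 28, 140]);
translate([141, 543, 177]) cube([28, 787, 140]);
translate([2107, 543, 177]) cube([28, 787, 140]);
translate([315, 469, 317]) cube([93, 935, 19]);
translate([508, 469, 317]) cube([93, 935, 19]);
translate([701, 469, 317]) cube([93, 935, 19]);
translate([894, 469, 317]) cube([93, 935, 19]);
translate([1087, 469, 317]) cube([93, 935, 19]);
translate([1280, 469, 317]) cube([93, 935, 19]);
translate([1473, 469, 317]) cube([93, 935, 19]);
translate([1666, 469, 317]) cube([93, 935, 19]);
translate([1859, 469, 317]) cube([93, 935, 19]);


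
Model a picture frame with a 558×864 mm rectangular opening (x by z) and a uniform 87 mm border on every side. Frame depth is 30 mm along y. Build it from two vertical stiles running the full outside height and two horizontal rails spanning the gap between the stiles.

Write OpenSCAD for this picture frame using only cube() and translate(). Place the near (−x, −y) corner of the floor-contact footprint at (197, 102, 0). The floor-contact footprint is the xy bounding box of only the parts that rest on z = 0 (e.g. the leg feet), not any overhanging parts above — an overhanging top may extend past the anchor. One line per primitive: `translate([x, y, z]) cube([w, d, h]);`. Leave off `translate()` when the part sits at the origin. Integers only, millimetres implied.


translate([197, 102, 0]) cube([87, 30, 1038]);
translate([842, 102, 0]) cube([87, 30, 1038]);
translate([284, 102, 0]) cube([558, 30, 87]);
translate([284, 102, 951]) cube([558, 30, 87]);


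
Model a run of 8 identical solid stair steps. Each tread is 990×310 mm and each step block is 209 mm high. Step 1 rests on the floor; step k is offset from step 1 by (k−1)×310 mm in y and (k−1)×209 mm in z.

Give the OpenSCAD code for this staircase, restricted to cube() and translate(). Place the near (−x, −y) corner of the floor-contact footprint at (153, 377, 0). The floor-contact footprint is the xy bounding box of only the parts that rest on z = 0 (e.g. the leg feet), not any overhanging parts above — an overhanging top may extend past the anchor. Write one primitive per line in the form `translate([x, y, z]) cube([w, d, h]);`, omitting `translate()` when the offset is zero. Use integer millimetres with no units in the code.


translate([153, 377, 0]) cube([990, 310, 209]);
translate([153, 687, 209]) cube([990, 310, 209]);
translate([153, 997, 418]) cube([990, 310, 209]);
translate([153, 1307, 627]) cube([990, 310, 209]);
translate([153, 1617, 836]) cube([990, 310, 209]);
translate([153, 1927, 1045]) cube([990, 310, 209]);
translate([153, 2237, 1254]) cube([990, 310, 209]);
translate([153, 2547, 1463]) cube([990, 310, 209]);


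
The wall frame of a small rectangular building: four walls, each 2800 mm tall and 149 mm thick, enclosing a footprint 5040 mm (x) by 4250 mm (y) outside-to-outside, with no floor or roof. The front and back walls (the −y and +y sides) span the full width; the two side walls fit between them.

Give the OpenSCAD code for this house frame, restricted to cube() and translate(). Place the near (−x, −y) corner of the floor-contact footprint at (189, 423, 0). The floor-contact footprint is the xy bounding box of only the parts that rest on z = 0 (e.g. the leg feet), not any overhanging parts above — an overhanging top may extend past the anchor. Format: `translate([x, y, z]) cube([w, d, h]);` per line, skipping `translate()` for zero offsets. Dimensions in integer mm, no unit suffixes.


translate([189, 423, 0]) cube([5040, 149, 2800]);
translate([189, 4524, 0]) cube([5040, 149, 2800]);
translate([189, 572, 0]) cube([149, 3952, 2800]);
translate([5080, 572, 0]) cube([149, 3952, 2800]);


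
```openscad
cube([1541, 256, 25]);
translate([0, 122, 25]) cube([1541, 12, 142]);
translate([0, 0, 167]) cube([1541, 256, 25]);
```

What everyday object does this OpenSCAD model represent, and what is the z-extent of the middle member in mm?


An I-beam. The web height is 142 mm.

Two wide flanges with a thin centred web — an I-beam. Overall 192 mm minus two 25 mm flanges gives a web of 192 − 2·25 = 142 mm.


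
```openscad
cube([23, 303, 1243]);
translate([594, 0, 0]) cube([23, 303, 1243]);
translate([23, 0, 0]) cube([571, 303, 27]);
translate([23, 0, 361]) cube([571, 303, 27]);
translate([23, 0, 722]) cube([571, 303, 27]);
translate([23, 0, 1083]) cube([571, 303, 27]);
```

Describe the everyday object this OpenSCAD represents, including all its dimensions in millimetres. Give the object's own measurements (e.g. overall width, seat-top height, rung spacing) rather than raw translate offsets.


An open bookshelf. Two side panels, each 23 mm thick, 303 mm deep and 1243 mm tall, stand 617 mm apart (outside-to-outside). Between them sit 4 shelves, each 27 mm thick and 303 mm deep, spanning the full gap between the sides. The bottom shelf rests on the floor (its underside at z = 0) and the clear gap between one shelf's top and the next shelf's underside is 334 mm.


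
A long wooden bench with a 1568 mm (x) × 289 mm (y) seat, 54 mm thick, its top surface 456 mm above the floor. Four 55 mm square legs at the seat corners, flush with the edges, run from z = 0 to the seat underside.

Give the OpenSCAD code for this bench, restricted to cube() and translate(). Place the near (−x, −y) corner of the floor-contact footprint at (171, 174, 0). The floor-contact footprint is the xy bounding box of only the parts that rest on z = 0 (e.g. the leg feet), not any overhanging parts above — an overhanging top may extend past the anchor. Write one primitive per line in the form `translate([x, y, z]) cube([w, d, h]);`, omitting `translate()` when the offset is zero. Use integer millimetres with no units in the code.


translate([171, 174, 402]) cube([1568, 289, 54]);
translate([171, 174, 0]) cube([55, 55, 402]);
translate([171, 408, 0]) cube([55, 55, 402]);
translate([1684, 174, 0]) cube([55, 55, 402]);
translate([1684, 408, 0]) cube([55, 55, 402]);


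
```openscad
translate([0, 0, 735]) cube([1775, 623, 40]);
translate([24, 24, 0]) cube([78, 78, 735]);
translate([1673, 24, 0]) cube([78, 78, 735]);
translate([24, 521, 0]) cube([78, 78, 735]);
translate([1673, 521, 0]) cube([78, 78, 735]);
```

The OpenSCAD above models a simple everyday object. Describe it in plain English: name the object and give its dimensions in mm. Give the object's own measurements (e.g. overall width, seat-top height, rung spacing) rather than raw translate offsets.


A rectangular dining table. The top is 1775×623×40 mm with its upper surface at z = 775 mm. It stands on four 78×78 mm square legs, each inset 24 mm from the nearest pair of top edges, running from the floor to the underside of the top.


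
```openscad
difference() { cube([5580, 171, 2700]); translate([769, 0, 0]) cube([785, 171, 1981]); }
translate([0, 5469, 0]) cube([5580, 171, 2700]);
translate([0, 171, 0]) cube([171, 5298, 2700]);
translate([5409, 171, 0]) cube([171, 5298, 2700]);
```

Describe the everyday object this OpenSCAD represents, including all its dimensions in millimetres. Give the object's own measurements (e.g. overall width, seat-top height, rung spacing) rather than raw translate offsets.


A single room: four walls, each 2700 mm tall and 171 mm thick, enclosing an outside footprint 5580×5640 mm (x × y), no floor or roof. The front and back walls (−y and +y sides) run the full x-width; the side walls fit between their inner faces. A door opening 785 mm wide and 1981 mm tall is cut through the front wall from the floor up, its −x edge 769 mm from the wall's −x end.


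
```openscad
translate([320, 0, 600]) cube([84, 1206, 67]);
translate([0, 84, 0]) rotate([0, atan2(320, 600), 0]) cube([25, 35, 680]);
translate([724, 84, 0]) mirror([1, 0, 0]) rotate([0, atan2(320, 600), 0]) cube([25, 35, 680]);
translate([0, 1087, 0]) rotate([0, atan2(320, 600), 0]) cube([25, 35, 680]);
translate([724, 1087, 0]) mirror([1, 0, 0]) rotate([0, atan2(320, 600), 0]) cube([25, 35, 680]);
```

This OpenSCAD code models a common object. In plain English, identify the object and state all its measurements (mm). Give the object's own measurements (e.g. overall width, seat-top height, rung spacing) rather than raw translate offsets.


A sawhorse. A 84×1206×67 mm beam (x, y, z) sits on two A-frame leg pairs. Each pair is two raked legs of 25×35 mm section (35 mm along y) splaying symmetrically in x. Each leg rises 600 mm vertically over 320 mm of horizontal reach and is 680 mm long along its own axis. Every leg's outer bottom edge rests on the floor and its outer top edge meets a bottom edge of the beam — the left legs (tilting toward +x) meet the beam's −x bottom edge, the right legs (their mirror images, tilting toward −x) meet its +x bottom edge — so the leg tops tuck under the beam, the beam's underside is 600 mm above the floor, and the feet are 724 mm apart outside-to-outside with the beam centred between them. The two leg pairs are set in 84 mm from either end of the beam.


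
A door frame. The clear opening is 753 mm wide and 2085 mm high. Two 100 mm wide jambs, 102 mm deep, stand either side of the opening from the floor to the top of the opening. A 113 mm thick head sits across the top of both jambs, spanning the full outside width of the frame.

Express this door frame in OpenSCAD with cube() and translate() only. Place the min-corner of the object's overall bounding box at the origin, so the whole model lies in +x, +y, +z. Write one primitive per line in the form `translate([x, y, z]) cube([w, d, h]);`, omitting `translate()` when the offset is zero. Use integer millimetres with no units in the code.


cube([100, 102, 2085]);
translate([853, 0, 0]) cube([100, 102, 2085]);
translate([0, 0, 2085]) cube([953, 102, 113]);


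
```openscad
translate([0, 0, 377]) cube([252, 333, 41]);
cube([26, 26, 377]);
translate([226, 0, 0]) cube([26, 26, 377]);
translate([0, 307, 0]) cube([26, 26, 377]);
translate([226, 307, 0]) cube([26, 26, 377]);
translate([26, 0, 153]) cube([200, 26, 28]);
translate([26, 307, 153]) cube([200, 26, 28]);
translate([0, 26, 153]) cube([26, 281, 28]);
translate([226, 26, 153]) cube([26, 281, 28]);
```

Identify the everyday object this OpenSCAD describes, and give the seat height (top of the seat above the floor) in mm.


A stool. The seat height is 418 mm.

A 252×333×41 slab at z = 377 on four corner posts — a stool. The seat top is 377 + 41 = 418 mm.


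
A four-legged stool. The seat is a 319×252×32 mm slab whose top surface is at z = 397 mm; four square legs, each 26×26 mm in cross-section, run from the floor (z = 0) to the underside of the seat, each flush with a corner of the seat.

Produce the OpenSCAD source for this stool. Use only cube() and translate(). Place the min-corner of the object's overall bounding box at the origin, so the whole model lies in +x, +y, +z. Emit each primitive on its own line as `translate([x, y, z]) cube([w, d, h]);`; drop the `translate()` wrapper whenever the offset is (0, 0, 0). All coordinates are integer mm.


// leg_h = 397 - 32 = 365
translate([0, 0, 365]) cube([319, 252, 32]);
cube([26, 26, 365]);
translate([293, 0, 0]) cube([26, 26, 365]);
translate([0, 226, 0]) cube([26, 26, 365]);
translate([293, 226, 0]) cube([26, 26, 365]);


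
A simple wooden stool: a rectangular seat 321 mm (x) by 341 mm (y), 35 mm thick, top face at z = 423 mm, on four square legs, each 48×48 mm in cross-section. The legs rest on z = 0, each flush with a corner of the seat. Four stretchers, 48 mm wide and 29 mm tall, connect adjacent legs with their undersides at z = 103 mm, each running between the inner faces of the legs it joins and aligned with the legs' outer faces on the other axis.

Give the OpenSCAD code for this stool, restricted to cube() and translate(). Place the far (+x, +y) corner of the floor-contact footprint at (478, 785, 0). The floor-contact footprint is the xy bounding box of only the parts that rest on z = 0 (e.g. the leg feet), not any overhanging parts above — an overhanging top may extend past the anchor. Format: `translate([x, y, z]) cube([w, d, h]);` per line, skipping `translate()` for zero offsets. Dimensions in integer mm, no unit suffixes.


translate([157, 444, 388]) cube([321, 341, 35]);
translate([157, 444, 0]) cube([48, 48, 388]);
translate([430, 444, 0]) cube([48, 48, 388]);
translate([157, 737, 0]) cube([48, 48, 388]);
translate([430, 737, 0]) cube([48, 48, 388]);
translate([205, 444, 103]) cube([225, 48, 29]);
translate([205, 737, 103]) cube([225, 48, 29]);
translate([157, 492, 103]) cube([48, 245, 29]);
translate([430, 492, 103]) cube([48, 245, 29]);


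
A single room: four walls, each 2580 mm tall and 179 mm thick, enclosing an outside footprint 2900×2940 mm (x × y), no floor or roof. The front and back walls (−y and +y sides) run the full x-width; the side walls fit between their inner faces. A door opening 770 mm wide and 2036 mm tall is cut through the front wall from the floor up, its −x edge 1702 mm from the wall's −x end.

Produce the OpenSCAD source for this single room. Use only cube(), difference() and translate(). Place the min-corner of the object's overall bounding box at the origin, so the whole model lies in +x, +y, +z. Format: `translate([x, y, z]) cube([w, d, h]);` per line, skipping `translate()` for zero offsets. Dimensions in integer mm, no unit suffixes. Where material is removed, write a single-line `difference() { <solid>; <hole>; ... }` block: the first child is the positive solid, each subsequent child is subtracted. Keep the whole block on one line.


difference() { cube([2900, 179, 2580]); translate([1702, 0, 0]) cube([770, 179, 2036]); }
translate([0, 2761, 0]) cube([2900, 179, 2580]);
translate([0, 179, 0]) cube([179, 2582, 2580]);
translate([2721, 179, 0]) cube([179, 2582, 2580]);


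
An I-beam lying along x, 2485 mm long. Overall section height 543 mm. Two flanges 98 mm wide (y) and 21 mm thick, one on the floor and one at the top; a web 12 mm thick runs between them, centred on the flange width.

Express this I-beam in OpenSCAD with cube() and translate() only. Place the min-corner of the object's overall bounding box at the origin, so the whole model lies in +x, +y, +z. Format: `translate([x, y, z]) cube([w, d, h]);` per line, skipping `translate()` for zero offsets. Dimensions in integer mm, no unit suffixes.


cube([2485, 98, 21]);
translate([0, 43, 21]) cube([2485, 12, 501]);
translate([0, 0, 522]) cube([2485, 98, 21]);


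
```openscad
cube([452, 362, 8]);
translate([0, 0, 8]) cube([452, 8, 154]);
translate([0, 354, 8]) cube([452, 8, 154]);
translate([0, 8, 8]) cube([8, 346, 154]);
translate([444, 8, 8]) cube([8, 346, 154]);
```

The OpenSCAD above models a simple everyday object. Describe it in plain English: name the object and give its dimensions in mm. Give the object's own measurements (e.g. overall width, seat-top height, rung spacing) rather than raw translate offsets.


An open-topped rectangular box: outside dimensions 452×362×162 mm, with a uniform wall and base thickness of 8 mm. The base is a full 452×362 slab on the floor; four walls sit on top of the base. The front and back walls (the −y and +y sides) span the full width; the two side walls fit between them.


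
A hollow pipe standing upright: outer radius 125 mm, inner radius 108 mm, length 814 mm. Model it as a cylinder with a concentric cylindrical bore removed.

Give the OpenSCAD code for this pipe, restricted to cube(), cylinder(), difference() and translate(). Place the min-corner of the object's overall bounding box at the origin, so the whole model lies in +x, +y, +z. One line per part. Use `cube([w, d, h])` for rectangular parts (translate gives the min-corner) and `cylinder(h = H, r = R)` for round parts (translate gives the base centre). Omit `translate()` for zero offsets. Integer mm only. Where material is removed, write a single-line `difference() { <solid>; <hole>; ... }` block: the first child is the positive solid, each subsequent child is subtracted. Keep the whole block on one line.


difference() { translate([125, 125, 0]) cylinder(h = 814, r = 125); translate([125, 125, 0]) cylinder(h = 814, r = 108); }


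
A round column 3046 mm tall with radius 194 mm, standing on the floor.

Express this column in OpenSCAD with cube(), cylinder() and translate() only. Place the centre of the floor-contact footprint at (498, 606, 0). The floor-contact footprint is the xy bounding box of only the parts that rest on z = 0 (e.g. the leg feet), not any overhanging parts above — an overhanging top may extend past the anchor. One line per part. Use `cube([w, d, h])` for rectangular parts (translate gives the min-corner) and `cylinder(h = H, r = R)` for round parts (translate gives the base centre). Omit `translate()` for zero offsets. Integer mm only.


translate([498, 606, 0]) cylinder(h = 3046, r = 194);


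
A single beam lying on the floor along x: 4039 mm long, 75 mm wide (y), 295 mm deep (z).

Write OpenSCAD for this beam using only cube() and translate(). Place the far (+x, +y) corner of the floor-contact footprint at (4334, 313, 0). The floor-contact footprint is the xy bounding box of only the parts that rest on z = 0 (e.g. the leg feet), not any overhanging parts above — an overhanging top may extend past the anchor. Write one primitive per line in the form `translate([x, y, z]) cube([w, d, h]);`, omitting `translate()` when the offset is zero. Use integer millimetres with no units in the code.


translate([295, 238, 0]) cube([4039, 75, 295]);


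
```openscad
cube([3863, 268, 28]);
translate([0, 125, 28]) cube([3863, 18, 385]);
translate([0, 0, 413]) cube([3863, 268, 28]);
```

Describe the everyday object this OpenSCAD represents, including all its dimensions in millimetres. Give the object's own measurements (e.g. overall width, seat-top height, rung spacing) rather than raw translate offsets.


An I-beam lying along x, 3863 mm long. Overall section height 441 mm. Two flanges 268 mm wide (y) and 28 mm thick, one on the floor and one at the top; a web 18 mm thick runs between them, centred on the flange width.


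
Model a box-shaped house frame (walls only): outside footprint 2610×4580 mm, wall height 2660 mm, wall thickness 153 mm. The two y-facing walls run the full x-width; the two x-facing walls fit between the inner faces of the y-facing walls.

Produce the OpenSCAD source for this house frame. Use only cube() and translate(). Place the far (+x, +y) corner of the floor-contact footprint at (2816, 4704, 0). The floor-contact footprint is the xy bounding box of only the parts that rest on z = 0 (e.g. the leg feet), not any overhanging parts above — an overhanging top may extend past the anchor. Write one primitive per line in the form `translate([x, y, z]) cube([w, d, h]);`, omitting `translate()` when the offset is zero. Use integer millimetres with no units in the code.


translate([206, 124, 0]) cube([2610, 153, 2660]);
translate([206, 4551, 0]) cube([2610, 153, 2660]);
translate([206, 277, 0]) cube([153, 4274, 2660]);
translate([2663, 277, 0]) cube([153, 4274, 2660]);


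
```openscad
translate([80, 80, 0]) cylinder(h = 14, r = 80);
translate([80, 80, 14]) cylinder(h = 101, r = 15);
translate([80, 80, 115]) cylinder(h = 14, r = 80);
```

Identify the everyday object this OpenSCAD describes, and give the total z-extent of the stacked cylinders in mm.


A spool. The overall height is 129 mm.

Three coaxial cylinders, large–small–large — a spool. Two 14 mm flanges and a 101 mm core give 14 + 101 + 14 = 129 mm.


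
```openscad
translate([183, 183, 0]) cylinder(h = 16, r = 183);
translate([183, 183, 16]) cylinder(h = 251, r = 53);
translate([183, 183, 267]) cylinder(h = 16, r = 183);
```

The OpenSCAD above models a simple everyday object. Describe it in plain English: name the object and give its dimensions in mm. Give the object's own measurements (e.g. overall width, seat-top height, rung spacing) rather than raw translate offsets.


A spool: two coaxial disc flanges of radius 183 mm and thickness 16 mm, joined by a core cylinder of radius 53 mm and height 251 mm. The lower flange rests on z = 0 and the three cylinders share a vertical axis.


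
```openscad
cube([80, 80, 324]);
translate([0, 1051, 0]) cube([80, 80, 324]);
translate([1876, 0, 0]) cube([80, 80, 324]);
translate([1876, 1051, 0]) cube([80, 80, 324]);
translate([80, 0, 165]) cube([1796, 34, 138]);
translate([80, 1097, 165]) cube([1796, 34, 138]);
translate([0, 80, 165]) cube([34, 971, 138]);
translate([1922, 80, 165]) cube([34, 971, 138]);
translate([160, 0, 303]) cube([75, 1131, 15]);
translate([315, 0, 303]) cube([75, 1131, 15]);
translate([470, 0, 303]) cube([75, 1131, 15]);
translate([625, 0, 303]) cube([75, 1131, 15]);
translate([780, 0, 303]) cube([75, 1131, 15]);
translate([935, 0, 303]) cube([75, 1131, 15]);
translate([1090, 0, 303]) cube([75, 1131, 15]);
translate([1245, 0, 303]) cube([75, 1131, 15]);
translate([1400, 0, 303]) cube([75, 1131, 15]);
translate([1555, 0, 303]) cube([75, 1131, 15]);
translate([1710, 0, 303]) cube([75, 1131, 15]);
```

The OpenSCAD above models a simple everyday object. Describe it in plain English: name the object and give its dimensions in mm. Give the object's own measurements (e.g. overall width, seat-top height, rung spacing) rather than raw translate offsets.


A bed frame 1956 mm long (x) by 1131 mm wide (y). Four 80×80 mm corner posts, 324 mm tall, at the corners of the footprint. Four rails of 34 mm thickness and 138 mm height run between adjacent posts with their undersides at z = 165 mm, their outer faces flush with the outside of the frame (the two x-running rails run between the posts' inner faces; the two y-running rails run between the posts' inner faces). 11 slats, each 75 mm wide (x) and 15 mm thick, lie across the top of the two x-running rails, running the full 1131 mm width of the frame in y; along x they sit between the end posts with a 80 mm gap after the −x posts and between neighbouring slats, leaving 91 mm before the +x posts.


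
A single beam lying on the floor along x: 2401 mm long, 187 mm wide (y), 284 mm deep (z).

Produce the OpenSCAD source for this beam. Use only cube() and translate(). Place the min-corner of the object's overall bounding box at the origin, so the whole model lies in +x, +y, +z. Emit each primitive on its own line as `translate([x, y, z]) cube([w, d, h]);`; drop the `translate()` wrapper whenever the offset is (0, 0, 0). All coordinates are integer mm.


cube([2401, 187, 284]);


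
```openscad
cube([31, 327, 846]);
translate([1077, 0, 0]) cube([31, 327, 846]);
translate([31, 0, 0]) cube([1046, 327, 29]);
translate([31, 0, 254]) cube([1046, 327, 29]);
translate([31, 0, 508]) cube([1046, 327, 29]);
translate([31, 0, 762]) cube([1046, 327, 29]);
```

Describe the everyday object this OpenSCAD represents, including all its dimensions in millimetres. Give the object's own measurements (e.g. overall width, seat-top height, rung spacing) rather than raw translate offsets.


An open bookshelf. Two side panels, each 31 mm thick, 327 mm deep and 846 mm tall, stand 1108 mm apart (outside-to-outside). Between them sit 4 shelves, each 29 mm thick and 327 mm deep, spanning the full gap between the sides. The bottom shelf rests on the floor (its underside at z = 0) and the clear gap between one shelf's top and the next shelf's underside is 225 mm.
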